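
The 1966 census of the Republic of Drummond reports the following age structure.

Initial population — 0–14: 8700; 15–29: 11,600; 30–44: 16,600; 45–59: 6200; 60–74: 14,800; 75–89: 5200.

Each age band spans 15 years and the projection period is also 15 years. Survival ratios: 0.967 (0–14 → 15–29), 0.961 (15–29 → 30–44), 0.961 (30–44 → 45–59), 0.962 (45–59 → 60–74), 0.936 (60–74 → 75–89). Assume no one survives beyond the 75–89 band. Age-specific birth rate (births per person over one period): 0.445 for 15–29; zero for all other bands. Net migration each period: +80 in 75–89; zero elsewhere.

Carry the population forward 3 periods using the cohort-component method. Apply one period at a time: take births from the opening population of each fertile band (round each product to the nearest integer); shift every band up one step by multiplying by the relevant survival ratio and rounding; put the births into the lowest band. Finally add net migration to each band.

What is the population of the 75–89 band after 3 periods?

Numbering the groups 1..6 from youngest to oldest:
Period 1:
Births: 11600 × 0.445 = 5162
Group 2: 8700 × 0.967 = 8413
Group 3: 11600 × 0.961 = 11148
Group 4: 16600 × 0.961 = 15953
Group 5: 6200 × 0.962 = 5964
Group 6: 14800 × 0.936 = 13853
Net migration: Group 6 + 80 → 13933
End of period: [5162, 8413, 11148, 15953, 5964, 13933]
Period 2:
Births: 8413 × 0.445 = 3744
Group 2: 5162 × 0.967 = 4992
Group 3: 8413 × 0.961 = 8085
Group 4: 11148 × 0.961 = 10713
Group 5: 15953 × 0.962 = 15347
Group 6: 5964 × 0.936 = 5582
Net migration: Group 6 + 80 → 5662
End of period: [3744, 4992, 8085, 10713, 15347, 5662]
Period 3:
Births: 4992 × 0.445 = 2221
Group 2: 3744 × 0.967 = 3620
Group 3: 4992 × 0.961 = 4797
Group 4: 8085 × 0.961 = 7770
Group 5: 10713 × 0.962 = 10306
Group 6: 15347 × 0.936 = 14365
Net migration: Group 6 + 80 → 14445
End of period: [2221, 3620, 4797, 7770, 10306, 14445]

14445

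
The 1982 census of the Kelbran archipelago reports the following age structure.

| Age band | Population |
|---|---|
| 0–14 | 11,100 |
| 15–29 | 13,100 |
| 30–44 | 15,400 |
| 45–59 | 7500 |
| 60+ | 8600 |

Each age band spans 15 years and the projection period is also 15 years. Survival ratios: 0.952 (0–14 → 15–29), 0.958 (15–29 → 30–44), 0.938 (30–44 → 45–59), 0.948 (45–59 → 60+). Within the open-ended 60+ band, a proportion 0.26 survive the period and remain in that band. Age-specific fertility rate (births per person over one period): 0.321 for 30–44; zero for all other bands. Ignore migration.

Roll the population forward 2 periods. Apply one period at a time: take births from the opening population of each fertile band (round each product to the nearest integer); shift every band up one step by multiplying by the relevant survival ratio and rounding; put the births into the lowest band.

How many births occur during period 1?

Let group 1 be 0–14 through group 5 = 60+.
— Period 1 —
Births: 15400 × 0.321 = 4943
Group 2: 11100 × 0.952 = 10567
Group 3: 13100 × 0.958 = 12550
Group 4: 15400 × 0.938 = 14445
Group 5: 7500 × 0.948 + 8600 × 0.26 = 7110 + 2236 = 9346
End of period: [4943, 10567, 12550, 14445, 9346]

4943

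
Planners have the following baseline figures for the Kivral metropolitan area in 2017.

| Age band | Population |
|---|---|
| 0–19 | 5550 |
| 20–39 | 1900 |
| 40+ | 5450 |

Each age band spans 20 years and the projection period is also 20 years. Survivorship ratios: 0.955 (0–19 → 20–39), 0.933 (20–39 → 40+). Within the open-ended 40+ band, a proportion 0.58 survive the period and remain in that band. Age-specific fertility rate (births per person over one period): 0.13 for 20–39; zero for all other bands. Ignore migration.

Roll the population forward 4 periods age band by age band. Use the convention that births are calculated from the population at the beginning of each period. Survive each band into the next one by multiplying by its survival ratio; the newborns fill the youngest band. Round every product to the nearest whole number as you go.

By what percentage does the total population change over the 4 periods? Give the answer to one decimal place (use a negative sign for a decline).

Period 1:
Births: 1900 × 0.13 = 247
20–39: 5550 × 0.955 = 5300
40+: 1900 × 0.933 + 5450 × 0.58 = 1773 + 3161 = 4934
End of period: [247, 5300, 4934]
Period 2:
Births: 5300 × 0.13 = 689
20–39: 247 × 0.955 = 236
40+: 5300 × 0.933 + 4934 × 0.58 = 4945 + 2862 = 7807
End of period: [689, 236, 7807]
Period 3:
Births: 236 × 0.13 = 31
20–39: 689 × 0.955 = 658
40+: 236 × 0.933 + 7807 × 0.58 = 220 + 4528 = 4748
End of period: [31, 658, 4748]
Period 4:
Births: 658 × 0.13 = 86
20–39: 31 × 0.955 = 30
40+: 658 × 0.933 + 4748 × 0.58 = 614 + 2754 = 3368
End of period: [86, 30, 3368]
Total: 12900 → 3484; change = -9416; percentage change = -73.0%

-73.0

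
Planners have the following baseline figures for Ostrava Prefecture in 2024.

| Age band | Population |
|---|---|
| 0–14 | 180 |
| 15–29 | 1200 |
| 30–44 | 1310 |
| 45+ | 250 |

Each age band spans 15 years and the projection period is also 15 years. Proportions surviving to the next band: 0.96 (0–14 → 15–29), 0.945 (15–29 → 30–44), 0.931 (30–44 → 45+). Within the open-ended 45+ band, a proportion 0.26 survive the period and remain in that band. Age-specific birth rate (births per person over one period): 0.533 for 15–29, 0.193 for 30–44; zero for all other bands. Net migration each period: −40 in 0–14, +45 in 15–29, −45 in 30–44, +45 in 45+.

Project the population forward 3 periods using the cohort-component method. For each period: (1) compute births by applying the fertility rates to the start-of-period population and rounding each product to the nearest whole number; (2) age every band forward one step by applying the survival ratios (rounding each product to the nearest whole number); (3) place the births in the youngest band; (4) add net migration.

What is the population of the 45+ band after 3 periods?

Let band 1 be 0–14 through band 4 = 45+.
— Period 1 —
Births: 1200 * 0.533 = 640, 1310 * 0.193 = 253 — total 893
Band 2: 180 * 0.96 = 173
Band 3: 1200 * 0.945 = 1134
Band 4: 1310 * 0.931 + 250 * 0.26 = 1220 + 65 = 1285
Net migration: Band 1 − 40 → 853; Band 2 + 45 → 218; Band 3 − 45 → 1089; Band 4 + 45 → 1330
→ [853, 218, 1089, 1330]
— Period 2 —
Births: 218 * 0.533 = 116, 1089 * 0.193 = 210 — total 326
Band 2: 853 * 0.96 = 819
Band 3: 218 * 0.945 = 206
Band 4: 1089 * 0.931 + 1330 * 0.26 = 1014 + 346 = 1360
Net migration: Band 1 − 40 → 286; Band 2 + 45 → 864; Band 3 − 45 → 161; Band 4 + 45 → 1405
→ [286, 864, 161, 1405]
— Period 3 —
Births: 864 * 0.533 = 461, 161 * 0.193 = 31 — total 492
Band 2: 286 * 0.96 = 275
Band 3: 864 * 0.945 = 816
Band 4: 161 * 0.931 + 1405 * 0.26 = 150 + 365 = 515
Net migration: Band 1 − 40 → 452; Band 2 + 45 → 320; Band 3 − 45 → 771; Band 4 + 45 → 560
→ [452, 320, 771, 560]

560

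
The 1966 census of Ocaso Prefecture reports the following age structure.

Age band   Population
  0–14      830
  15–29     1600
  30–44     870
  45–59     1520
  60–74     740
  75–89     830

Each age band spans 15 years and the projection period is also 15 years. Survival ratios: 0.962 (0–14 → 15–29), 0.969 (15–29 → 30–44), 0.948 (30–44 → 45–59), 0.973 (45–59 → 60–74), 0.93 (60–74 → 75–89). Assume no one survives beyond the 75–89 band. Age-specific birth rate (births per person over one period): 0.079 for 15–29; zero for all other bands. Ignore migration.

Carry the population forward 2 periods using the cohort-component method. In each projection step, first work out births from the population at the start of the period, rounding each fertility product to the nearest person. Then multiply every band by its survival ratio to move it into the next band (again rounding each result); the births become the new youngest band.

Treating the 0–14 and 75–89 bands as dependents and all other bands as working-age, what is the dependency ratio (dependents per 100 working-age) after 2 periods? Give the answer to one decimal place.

After projecting period 1:
Births: 1600 * 0.079 = 126
15–29: 830 * 0.962 = 798
30–44: 1600 * 0.969 = 1550
45–59: 870 * 0.948 = 825
60–74: 1520 * 0.973 = 1479
75–89: 740 * 0.93 = 688
→ [126, 798, 1550, 825, 1479, 688]
After projecting period 2:
Births: 798 * 0.079 = 63
15–29: 126 * 0.962 = 121
30–44: 798 * 0.969 = 773
45–59: 1550 * 0.948 = 1469
60–74: 825 * 0.973 = 803
75–89: 1479 * 0.93 = 1375
→ [63, 121, 773, 1469, 803, 1375]
Dependents (band 0–14 + band 75–89) = 63 + 1375 = 1438; working-age = 3166; ratio = 1438/3166 × 100 = 45.4

45.4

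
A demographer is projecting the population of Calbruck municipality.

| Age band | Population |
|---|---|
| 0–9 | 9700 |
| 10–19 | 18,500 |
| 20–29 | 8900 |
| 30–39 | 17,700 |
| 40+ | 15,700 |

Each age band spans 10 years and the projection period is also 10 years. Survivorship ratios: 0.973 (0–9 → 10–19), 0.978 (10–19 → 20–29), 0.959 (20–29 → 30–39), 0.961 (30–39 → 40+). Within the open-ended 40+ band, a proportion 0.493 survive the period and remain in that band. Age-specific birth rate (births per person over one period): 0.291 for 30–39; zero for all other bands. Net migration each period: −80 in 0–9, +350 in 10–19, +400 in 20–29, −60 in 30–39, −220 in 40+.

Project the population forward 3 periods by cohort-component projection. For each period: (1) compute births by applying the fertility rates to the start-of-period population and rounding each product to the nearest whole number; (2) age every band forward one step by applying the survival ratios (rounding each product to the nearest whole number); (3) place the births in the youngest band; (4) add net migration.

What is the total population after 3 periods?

49441

(Groups numbered youngest = 1 to oldest = 5.)
After projecting period 1:
Births: 17700 * 0.291 = 5151
Group 2: 9700 * 0.973 = 9438
Group 3: 18500 * 0.978 = 18093
Group 4: 8900 * 0.959 = 8535
Group 5: 17700 * 0.961 + 15700 * 0.493 = 17010 + 7740 = 24750
Net migration: Group 1 − 80 → 5071; Group 2 + 350 → 9788; Group 3 + 400 → 18493; Group 4 − 60 → 8475; Group 5 − 220 → 24530
End of period: [5071, 9788, 18493, 8475, 24530]
After projecting period 2:
Births: 8475 * 0.291 = 2466
Group 2: 5071 * 0.973 = 4934
Group 3: 9788 * 0.978 = 9573
Group 4: 18493 * 0.959 = 17735
Group 5: 8475 * 0.961 + 24530 * 0.493 = 8144 + 12093 = 20237
Net migration: Group 1 − 80 → 2386; Group 2 + 350 → 5284; Group 3 + 400 → 9973; Group 4 − 60 → 17675; Group 5 − 220 → 20017
End of period: [2386, 5284, 9973, 17675, 20017]
After projecting period 3:
Births: 17675 * 0.291 = 5143
Group 2: 2386 * 0.973 = 2322
Group 3: 5284 * 0.978 = 5168
Group 4: 9973 * 0.959 = 9564
Group 5: 17675 * 0.961 + 20017 * 0.493 = 16986 + 9868 = 26854
Net migration: Group 1 − 80 → 5063; Group 2 + 350 → 2672; Group 3 + 400 → 5568; Group 4 − 60 → 9504; Group 5 − 220 → 26634
End of period: [5063, 2672, 5568, 9504, 26634]
Total after period 3: 5063 + 2672 + 5568 + 9504 + 26634 = 49441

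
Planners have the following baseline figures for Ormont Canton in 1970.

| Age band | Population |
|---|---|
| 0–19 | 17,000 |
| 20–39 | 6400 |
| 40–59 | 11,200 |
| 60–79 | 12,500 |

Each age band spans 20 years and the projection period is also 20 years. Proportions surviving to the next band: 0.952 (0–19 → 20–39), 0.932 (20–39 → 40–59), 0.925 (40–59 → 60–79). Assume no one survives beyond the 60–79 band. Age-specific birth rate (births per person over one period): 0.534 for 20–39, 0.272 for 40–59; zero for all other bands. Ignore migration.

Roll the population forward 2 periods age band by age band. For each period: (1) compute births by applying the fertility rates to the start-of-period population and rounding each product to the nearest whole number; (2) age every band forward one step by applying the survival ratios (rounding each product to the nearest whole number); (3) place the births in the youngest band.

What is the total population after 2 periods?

37019

Period 1:
Births: 6400 * 0.534 = 3418, 11200 * 0.272 = 3046 ⇒ total 6464
20–39: 17000 * 0.952 = 16184
40–59: 6400 * 0.932 = 5965
60–79: 11200 * 0.925 = 10360
Population now: 0–19=6464, 20–39=16184, 40–59=5965, 60–79=10360
Period 2:
Births: 16184 * 0.534 = 8642, 5965 * 0.272 = 1622 ⇒ total 10264
20–39: 6464 * 0.952 = 6154
40–59: 16184 * 0.932 = 15083
60–79: 5965 * 0.925 = 5518
Population now: 0–19=10264, 20–39=6154, 40–59=15083, 60–79=5518
Total after period 2: 10264 + 6154 + 15083 + 5518 = 37019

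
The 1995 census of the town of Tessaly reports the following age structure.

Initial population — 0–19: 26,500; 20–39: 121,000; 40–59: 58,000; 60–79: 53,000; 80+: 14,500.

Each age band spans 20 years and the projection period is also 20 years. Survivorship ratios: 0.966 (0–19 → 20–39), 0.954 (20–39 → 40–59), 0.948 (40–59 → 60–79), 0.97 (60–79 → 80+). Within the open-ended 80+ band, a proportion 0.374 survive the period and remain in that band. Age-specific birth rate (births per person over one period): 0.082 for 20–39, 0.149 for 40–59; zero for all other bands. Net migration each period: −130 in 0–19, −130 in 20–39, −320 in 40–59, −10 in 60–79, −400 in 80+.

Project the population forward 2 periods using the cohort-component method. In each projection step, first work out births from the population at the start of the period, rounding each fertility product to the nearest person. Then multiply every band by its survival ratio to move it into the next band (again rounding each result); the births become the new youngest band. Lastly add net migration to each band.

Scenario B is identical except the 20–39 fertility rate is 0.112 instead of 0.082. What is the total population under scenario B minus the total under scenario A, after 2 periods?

After projecting period 1:
Births: 121000 * 0.082 = 9922  |  58000 * 0.149 = 8642 ⇒ total 18564
20–39: 26500 * 0.966 = 25599
40–59: 121000 * 0.954 = 115434
60–79: 58000 * 0.948 = 54984
80+: 53000 * 0.97 + 14500 * 0.374 = 51410 + 5423 = 56833
Net migration: 0–19 − 130 → 18434; 20–39 − 130 → 25469; 40–59 − 320 → 115114; 60–79 − 10 → 54974; 80+ − 400 → 56433
→ [18434, 25469, 115114, 54974, 56433]
After projecting period 2:
Births: 25469 * 0.082 = 2088  |  115114 * 0.149 = 17152 ⇒ total 19240
20–39: 18434 * 0.966 = 17807
40–59: 25469 * 0.954 = 24297
60–79: 115114 * 0.948 = 109128
80+: 54974 * 0.97 + 56433 * 0.374 = 53325 + 21106 = 74431
Net migration: 0–19 − 130 → 19110; 20–39 − 130 → 17677; 40–59 − 320 → 23977; 60–79 − 10 → 109118; 80+ − 400 → 74031
→ [19110, 17677, 23977, 109118, 74031]
Scenario A total after 2 periods: 243913
Scenario B projection —
After projecting period 1:
Births: 121000 * 0.112 = 13552  |  58000 * 0.149 = 8642 ⇒ total 22194
20–39: 26500 * 0.966 = 25599
40–59: 121000 * 0.954 = 115434
60–79: 58000 * 0.948 = 54984
80+: 53000 * 0.97 + 14500 * 0.374 = 51410 + 5423 = 56833
Net migration: 0–19 − 130 → 22064; 20–39 − 130 → 25469; 40–59 − 320 → 115114; 60–79 − 10 → 54974; 80+ − 400 → 56433
→ [22064, 25469, 115114, 54974, 56433]
After projecting period 2:
Births: 25469 * 0.112 = 2853  |  115114 * 0.149 = 17152 ⇒ total 20005
20–39: 22064 * 0.966 = 21314
40–59: 25469 * 0.954 = 24297
60–79: 115114 * 0.948 = 109128
80+: 54974 * 0.97 + 56433 * 0.374 = 53325 + 21106 = 74431
Net migration: 0–19 − 130 → 19875; 20–39 − 130 → 21184; 40–59 − 320 → 23977; 60–79 − 10 → 109118; 80+ − 400 → 74031
→ [19875, 21184, 23977, 109118, 74031]
Scenario B total after 2 periods: 248185
Difference B − A = 248185 − 243913 = 4272

4272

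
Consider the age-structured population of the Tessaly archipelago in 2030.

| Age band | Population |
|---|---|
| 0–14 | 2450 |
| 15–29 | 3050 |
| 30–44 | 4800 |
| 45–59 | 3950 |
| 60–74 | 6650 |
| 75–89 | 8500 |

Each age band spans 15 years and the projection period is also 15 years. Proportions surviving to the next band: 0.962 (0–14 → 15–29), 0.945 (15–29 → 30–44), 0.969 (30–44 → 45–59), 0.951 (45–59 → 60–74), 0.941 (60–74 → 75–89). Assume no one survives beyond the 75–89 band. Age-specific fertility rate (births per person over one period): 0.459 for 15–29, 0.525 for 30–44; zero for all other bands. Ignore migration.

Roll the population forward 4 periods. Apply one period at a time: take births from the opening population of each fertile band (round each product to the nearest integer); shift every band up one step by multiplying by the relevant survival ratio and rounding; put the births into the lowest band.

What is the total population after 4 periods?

16171

— Period 1 —
Births: 3050 × 0.459 = 1400, 4800 × 0.525 = 2520 → total 3920
15–29: 2450 × 0.962 = 2357
30–44: 3050 × 0.945 = 2882
45–59: 4800 × 0.969 = 4651
60–74: 3950 × 0.951 = 3756
75–89: 6650 × 0.941 = 6258
→ [3920, 2357, 2882, 4651, 3756, 6258]
— Period 2 —
Births: 2357 × 0.459 = 1082, 2882 × 0.525 = 1513 → total 2595
15–29: 3920 × 0.962 = 3771
30–44: 2357 × 0.945 = 2227
45–59: 2882 × 0.969 = 2793
60–74: 4651 × 0.951 = 4423
75–89: 3756 × 0.941 = 3534
→ [2595, 3771, 2227, 2793, 4423, 3534]
— Period 3 —
Births: 3771 × 0.459 = 1731, 2227 × 0.525 = 1169 → total 2900
15–29: 2595 × 0.962 = 2496
30–44: 3771 × 0.945 = 3564
45–59: 2227 × 0.969 = 2158
60–74: 2793 × 0.951 = 2656
75–89: 4423 × 0.941 = 4162
→ [2900, 2496, 3564, 2158, 2656, 4162]
— Period 4 —
Births: 2496 × 0.459 = 1146, 3564 × 0.525 = 1871 → total 3017
15–29: 2900 × 0.962 = 2790
30–44: 2496 × 0.945 = 2359
45–59: 3564 × 0.969 = 3454
60–74: 2158 × 0.951 = 2052
75–89: 2656 × 0.941 = 2499
→ [3017, 2790, 2359, 3454, 2052, 2499]
Total after period 4: 3017 + 2790 + 2359 + 3454 + 2052 + 2499 = 16171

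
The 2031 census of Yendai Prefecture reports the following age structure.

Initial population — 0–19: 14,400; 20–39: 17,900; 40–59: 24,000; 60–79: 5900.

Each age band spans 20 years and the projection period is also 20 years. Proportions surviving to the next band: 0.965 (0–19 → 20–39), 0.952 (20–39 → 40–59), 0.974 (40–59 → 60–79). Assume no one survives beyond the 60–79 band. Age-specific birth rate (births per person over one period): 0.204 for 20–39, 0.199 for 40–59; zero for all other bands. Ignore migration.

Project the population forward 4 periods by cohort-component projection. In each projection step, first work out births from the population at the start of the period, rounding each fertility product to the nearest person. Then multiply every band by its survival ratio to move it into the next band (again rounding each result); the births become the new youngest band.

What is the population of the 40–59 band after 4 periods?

(Bands numbered youngest = 1 to oldest = 4.)
Period 1:
Births: 17900 × 0.204 = 3652, 24000 × 0.199 = 4776 → 8428
Band 2: 14400 × 0.965 = 13896
Band 3: 17900 × 0.952 = 17041
Band 4: 24000 × 0.974 = 23376
End of period: [8428, 13896, 17041, 23376]
Period 2:
Births: 13896 × 0.204 = 2835, 17041 × 0.199 = 3391 → 6226
Band 2: 8428 × 0.965 = 8133
Band 3: 13896 × 0.952 = 13229
Band 4: 17041 × 0.974 = 16598
End of period: [6226, 8133, 13229, 16598]
Period 3:
Births: 8133 × 0.204 = 1659, 13229 × 0.199 = 2633 → 4292
Band 2: 6226 × 0.965 = 6008
Band 3: 8133 × 0.952 = 7743
Band 4: 13229 × 0.974 = 12885
End of period: [4292, 6008, 7743, 12885]
Period 4:
Births: 6008 × 0.204 = 1226, 7743 × 0.199 = 1541 → 2767
Band 2: 4292 × 0.965 = 4142
Band 3: 6008 × 0.952 = 5720
Band 4: 7743 × 0.974 = 7542
End of period: [2767, 4142, 5720, 7542]

5720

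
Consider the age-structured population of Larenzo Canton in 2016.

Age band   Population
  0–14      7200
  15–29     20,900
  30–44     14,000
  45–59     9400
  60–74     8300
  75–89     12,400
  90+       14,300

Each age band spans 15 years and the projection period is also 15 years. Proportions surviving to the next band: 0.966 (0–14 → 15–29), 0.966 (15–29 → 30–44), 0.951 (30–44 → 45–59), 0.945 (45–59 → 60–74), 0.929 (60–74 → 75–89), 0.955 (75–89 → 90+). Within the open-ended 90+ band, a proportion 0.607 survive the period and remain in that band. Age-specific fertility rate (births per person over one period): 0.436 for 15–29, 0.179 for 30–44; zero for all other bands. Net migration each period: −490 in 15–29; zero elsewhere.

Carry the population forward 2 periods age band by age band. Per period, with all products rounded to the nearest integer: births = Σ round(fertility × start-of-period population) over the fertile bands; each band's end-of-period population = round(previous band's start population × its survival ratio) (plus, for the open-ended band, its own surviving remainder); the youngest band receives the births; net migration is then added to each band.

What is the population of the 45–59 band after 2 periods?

— Period 1 —
Births: 20900 × 0.436 = 9112 ; 14000 × 0.179 = 2506 — total 11618
15–29: 7200 × 0.966 = 6955
30–44: 20900 × 0.966 = 20189
45–59: 14000 × 0.951 = 13314
60–74: 9400 × 0.945 = 8883
75–89: 8300 × 0.929 = 7711
90+: 12400 × 0.955 + 14300 × 0.607 = 11842 + 8680 = 20522
Net migration: 15–29 − 490 → 6465
Population now: 0–14=11618, 15–29=6465, 30–44=20189, 45–59=13314, 60–74=8883, 75–89=7711, 90+=20522
— Period 2 —
Births: 6465 × 0.436 = 2819 ; 20189 × 0.179 = 3614 — total 6433
15–29: 11618 × 0.966 = 11223
30–44: 6465 × 0.966 = 6245
45–59: 20189 × 0.951 = 19200
60–74: 13314 × 0.945 = 12582
75–89: 8883 × 0.929 = 8252
90+: 7711 × 0.955 + 20522 × 0.607 = 7364 + 12457 = 19821
Net migration: 15–29 − 490 → 10733
Population now: 0–14=6433, 15–29=10733, 30–44=6245, 45–59=19200, 60–74=12582, 75–89=8252, 90+=19821

19200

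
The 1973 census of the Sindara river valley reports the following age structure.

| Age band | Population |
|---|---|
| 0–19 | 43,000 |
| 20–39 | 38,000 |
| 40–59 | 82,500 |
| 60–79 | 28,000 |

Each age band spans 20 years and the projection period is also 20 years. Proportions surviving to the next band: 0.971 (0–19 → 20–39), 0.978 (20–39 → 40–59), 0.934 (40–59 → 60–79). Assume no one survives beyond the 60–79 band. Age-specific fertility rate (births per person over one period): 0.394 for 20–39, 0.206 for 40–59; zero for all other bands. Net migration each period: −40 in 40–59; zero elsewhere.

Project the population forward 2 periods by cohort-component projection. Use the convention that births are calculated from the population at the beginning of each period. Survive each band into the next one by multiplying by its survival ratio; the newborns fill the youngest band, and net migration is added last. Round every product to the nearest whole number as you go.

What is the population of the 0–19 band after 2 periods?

24099

Period 1:
Births: 38000 * 0.394 = 14972  |  82500 * 0.206 = 16995 → 31967
20–39: 43000 * 0.971 = 41753
40–59: 38000 * 0.978 = 37164
60–79: 82500 * 0.934 = 77055
Net migration: 40–59 − 40 → 37124
→ [31967, 41753, 37124, 77055]
Period 2:
Births: 41753 * 0.394 = 16451  |  37124 * 0.206 = 7648 → 24099
20–39: 31967 * 0.971 = 31040
40–59: 41753 * 0.978 = 40834
60–79: 37124 * 0.934 = 34674
Net migration: 40–59 − 40 → 40794
→ [24099, 31040, 40794, 34674]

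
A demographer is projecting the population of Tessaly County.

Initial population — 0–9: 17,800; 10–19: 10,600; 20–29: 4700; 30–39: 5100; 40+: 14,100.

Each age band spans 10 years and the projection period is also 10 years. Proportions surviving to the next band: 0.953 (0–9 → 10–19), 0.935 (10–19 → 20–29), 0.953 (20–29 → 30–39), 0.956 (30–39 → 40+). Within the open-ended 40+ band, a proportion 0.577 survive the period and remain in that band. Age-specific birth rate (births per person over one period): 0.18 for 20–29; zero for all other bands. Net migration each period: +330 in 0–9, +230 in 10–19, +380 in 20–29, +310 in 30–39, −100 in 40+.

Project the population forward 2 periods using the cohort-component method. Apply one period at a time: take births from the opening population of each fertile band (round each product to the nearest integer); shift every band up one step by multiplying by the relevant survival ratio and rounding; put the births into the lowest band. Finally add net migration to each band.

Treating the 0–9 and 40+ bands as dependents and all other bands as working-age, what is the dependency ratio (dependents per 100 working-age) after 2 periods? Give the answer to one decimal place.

(Groups numbered youngest = 1 to oldest = 5.)
— Period 1 —
Births: 4700 * 0.18 = 846
Group 2: 17800 * 0.953 = 16963
Group 3: 10600 * 0.935 = 9911
Group 4: 4700 * 0.953 = 4479
Group 5: 5100 * 0.956 + 14100 * 0.577 = 4876 + 8136 = 13012
Net migration: Group 1 + 330 → 1176; Group 2 + 230 → 17193; Group 3 + 380 → 10291; Group 4 + 310 → 4789; Group 5 − 100 → 12912
Population now: 0–9=1176, 10–19=17193, 20–29=10291, 30–39=4789, 40+=12912
— Period 2 —
Births: 10291 * 0.18 = 1852
Group 2: 1176 * 0.953 = 1121
Group 3: 17193 * 0.935 = 16075
Group 4: 10291 * 0.953 = 9807
Group 5: 4789 * 0.956 + 12912 * 0.577 = 4578 + 7450 = 12028
Net migration: Group 1 + 330 → 2182; Group 2 + 230 → 1351; Group 3 + 380 → 16455; Group 4 + 310 → 10117; Group 5 − 100 → 11928
Population now: 0–9=2182, 10–19=1351, 20–29=16455, 30–39=10117, 40+=11928
Dependents (band 0–9 + band 40+) = 2182 + 11928 = 14110; working-age = 27923; ratio = 14110/27923 × 100 = 50.5

50.5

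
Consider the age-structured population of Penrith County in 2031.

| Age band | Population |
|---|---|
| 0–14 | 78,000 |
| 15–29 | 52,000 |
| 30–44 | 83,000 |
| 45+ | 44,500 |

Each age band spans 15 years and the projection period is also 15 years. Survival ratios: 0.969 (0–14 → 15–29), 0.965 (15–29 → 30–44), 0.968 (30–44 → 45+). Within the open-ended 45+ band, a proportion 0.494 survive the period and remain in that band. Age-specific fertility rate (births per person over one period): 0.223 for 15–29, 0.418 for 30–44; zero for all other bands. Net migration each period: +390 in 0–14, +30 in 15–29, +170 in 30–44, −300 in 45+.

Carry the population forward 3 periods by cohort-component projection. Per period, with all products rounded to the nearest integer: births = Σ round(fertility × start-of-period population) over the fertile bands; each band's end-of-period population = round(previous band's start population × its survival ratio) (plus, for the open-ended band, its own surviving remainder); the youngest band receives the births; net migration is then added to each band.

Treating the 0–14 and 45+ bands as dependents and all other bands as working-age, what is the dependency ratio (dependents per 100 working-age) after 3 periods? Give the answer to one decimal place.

— Period 1 —
Births: 52000 * 0.223 = 11596  |  83000 * 0.418 = 34694 ⇒ total 46290
15–29: 78000 * 0.969 = 75582
30–44: 52000 * 0.965 = 50180
45+: 83000 * 0.968 + 44500 * 0.494 = 80344 + 21983 = 102327
Net migration: 0–14 + 390 → 46680; 15–29 + 30 → 75612; 30–44 + 170 → 50350; 45+ − 300 → 102027
End of period: [46680, 75612, 50350, 102027]
— Period 2 —
Births: 75612 * 0.223 = 16861  |  50350 * 0.418 = 21046 ⇒ total 37907
15–29: 46680 * 0.969 = 45233
30–44: 75612 * 0.965 = 72966
45+: 50350 * 0.968 + 102027 * 0.494 = 48739 + 50401 = 99140
Net migration: 0–14 + 390 → 38297; 15–29 + 30 → 45263; 30–44 + 170 → 73136; 45+ − 300 → 98840
End of period: [38297, 45263, 73136, 98840]
— Period 3 —
Births: 45263 * 0.223 = 10094  |  73136 * 0.418 = 30571 ⇒ total 40665
15–29: 38297 * 0.969 = 37110
30–44: 45263 * 0.965 = 43679
45+: 73136 * 0.968 + 98840 * 0.494 = 70796 + 48827 = 119623
Net migration: 0–14 + 390 → 41055; 15–29 + 30 → 37140; 30–44 + 170 → 43849; 45+ − 300 → 119323
End of period: [41055, 37140, 43849, 119323]
Dependents (band 0–14 + band 45+) = 41055 + 119323 = 160378; working-age = 80989; ratio = 160378/80989 × 100 = 198.0

198.0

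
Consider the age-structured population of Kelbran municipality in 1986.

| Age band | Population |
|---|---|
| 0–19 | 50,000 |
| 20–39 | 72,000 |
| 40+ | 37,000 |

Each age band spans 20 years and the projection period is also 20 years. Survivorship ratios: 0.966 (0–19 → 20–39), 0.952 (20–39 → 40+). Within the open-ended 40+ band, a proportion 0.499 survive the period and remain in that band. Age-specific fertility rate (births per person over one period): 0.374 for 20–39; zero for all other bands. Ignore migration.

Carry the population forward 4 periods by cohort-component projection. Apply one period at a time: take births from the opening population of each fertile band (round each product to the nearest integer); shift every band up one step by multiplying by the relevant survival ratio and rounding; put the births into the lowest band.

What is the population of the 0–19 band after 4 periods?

Period 1.
Births: 72000 × 0.374 = 26928
20–39: 50000 × 0.966 = 48300
40+: 72000 × 0.952 + 37000 × 0.499 = 68544 + 18463 = 87007
Population now: 0–19=26928, 20–39=48300, 40+=87007
Period 2.
Births: 48300 × 0.374 = 18064
20–39: 26928 × 0.966 = 26012
40+: 48300 × 0.952 + 87007 × 0.499 = 45982 + 43416 = 89398
Population now: 0–19=18064, 20–39=26012, 40+=89398
Period 3.
Births: 26012 × 0.374 = 9728
20–39: 18064 × 0.966 = 17450
40+: 26012 × 0.952 + 89398 × 0.499 = 24763 + 44610 = 69373
Population now: 0–19=9728, 20–39=17450, 40+=69373
Period 4.
Births: 17450 × 0.374 = 6526
20–39: 9728 × 0.966 = 9397
40+: 17450 × 0.952 + 69373 × 0.499 = 16612 + 34617 = 51229
Population now: 0–19=6526, 20–39=9397, 40+=51229

6526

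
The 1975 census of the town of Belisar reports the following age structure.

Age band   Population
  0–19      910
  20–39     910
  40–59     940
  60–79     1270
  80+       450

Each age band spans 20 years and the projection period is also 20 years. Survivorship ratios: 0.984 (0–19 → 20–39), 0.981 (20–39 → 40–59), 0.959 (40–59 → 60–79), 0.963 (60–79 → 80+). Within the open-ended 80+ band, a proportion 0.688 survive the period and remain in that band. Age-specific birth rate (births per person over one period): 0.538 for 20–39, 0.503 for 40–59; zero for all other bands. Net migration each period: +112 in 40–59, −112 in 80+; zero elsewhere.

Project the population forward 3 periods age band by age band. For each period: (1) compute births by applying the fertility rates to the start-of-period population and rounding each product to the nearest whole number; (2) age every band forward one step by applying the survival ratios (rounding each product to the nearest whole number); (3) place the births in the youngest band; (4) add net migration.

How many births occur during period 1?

After projecting period 1:
Births: 910 × 0.538 = 490, 940 × 0.503 = 473 — total 963
20–39: 910 × 0.984 = 895
40–59: 910 × 0.981 = 893
60–79: 940 × 0.959 = 901
80+: 1270 × 0.963 + 450 × 0.688 = 1223 + 310 = 1533
Net migration: 40–59 + 112 → 1005; 80+ − 112 → 1421
Population now: 0–19=963, 20–39=895, 40–59=1005, 60–79=901, 80+=1421

963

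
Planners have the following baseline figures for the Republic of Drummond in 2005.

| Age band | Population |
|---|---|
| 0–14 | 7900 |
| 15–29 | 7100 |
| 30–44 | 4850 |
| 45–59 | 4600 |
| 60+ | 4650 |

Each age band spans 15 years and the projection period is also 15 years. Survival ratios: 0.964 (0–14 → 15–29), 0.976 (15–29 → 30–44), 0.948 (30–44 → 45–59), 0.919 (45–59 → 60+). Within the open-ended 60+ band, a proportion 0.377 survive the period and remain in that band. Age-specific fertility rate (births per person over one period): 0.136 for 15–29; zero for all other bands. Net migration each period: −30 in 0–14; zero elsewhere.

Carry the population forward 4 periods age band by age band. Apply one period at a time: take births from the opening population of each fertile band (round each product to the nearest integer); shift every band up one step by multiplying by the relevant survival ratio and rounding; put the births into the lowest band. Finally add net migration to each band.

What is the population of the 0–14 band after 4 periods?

Call the bands 1 to 5, youngest first.
Period 1:
Births: 7100 × 0.136 = 966
Band 2: 7900 × 0.964 = 7616
Band 3: 7100 × 0.976 = 6930
Band 4: 4850 × 0.948 = 4598
Band 5: 4600 × 0.919 + 4650 × 0.377 = 4227 + 1753 = 5980
Net migration: Band 1 − 30 → 936
End of period: [936, 7616, 6930, 4598, 5980]
Period 2:
Births: 7616 × 0.136 = 1036
Band 2: 936 × 0.964 = 902
Band 3: 7616 × 0.976 = 7433
Band 4: 6930 × 0.948 = 6570
Band 5: 4598 × 0.919 + 5980 × 0.377 = 4226 + 2254 = 6480
Net migration: Band 1 − 30 → 1006
End of period: [1006, 902, 7433, 6570, 6480]
Period 3:
Births: 902 × 0.136 = 123
Band 2: 1006 × 0.964 = 970
Band 3: 902 × 0.976 = 880
Band 4: 7433 × 0.948 = 7046
Band 5: 6570 × 0.919 + 6480 × 0.377 = 6038 + 2443 = 8481
Net migration: Band 1 − 30 → 93
End of period: [93, 970, 880, 7046, 8481]
Period 4:
Births: 970 × 0.136 = 132
Band 2: 93 × 0.964 = 90
Band 3: 970 × 0.976 = 947
Band 4: 880 × 0.948 = 834
Band 5: 7046 × 0.919 + 8481 × 0.377 = 6475 + 3197 = 9672
Net migration: Band 1 − 30 → 102
End of period: [102, 90, 947, 834, 9672]

102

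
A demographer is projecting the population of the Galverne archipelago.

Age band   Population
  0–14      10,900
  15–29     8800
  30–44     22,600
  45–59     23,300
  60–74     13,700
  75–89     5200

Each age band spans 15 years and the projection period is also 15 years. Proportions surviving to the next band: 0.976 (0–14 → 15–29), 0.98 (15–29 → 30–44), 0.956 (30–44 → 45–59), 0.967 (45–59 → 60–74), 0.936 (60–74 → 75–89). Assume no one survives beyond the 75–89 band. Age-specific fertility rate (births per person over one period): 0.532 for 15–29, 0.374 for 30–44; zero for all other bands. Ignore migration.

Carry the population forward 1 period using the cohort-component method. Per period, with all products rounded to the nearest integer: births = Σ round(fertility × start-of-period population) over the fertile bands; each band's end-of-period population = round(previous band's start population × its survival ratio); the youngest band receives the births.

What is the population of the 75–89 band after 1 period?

Call the bands 1 to 6, youngest first.
[period 1]
Births: 8800 * 0.532 = 4682 ; 22600 * 0.374 = 8452 ⇒ total 13134
Band 2: 10900 * 0.976 = 10638
Band 3: 8800 * 0.98 = 8624
Band 4: 22600 * 0.956 = 21606
Band 5: 23300 * 0.967 = 22531
Band 6: 13700 * 0.936 = 12823
End of period: [13134, 10638, 8624, 21606, 22531, 12823]

12823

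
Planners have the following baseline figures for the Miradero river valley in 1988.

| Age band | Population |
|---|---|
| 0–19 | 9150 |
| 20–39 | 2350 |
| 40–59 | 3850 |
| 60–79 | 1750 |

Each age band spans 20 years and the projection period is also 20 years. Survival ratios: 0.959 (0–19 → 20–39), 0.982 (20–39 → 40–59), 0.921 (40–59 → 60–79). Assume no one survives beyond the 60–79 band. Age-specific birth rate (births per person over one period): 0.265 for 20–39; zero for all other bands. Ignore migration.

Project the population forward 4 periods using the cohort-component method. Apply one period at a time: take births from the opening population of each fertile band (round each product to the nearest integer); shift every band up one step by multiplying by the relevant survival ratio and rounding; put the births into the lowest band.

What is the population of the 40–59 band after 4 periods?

Period 1:
Births: 2350 * 0.265 = 623
20–39: 9150 * 0.959 = 8775
40–59: 2350 * 0.982 = 2308
60–79: 3850 * 0.921 = 3546
Giving 623 / 8775 / 2308 / 3546.
Period 2:
Births: 8775 * 0.265 = 2325
20–39: 623 * 0.959 = 597
40–59: 8775 * 0.982 = 8617
60–79: 2308 * 0.921 = 2126
Giving 2325 / 597 / 8617 / 2126.
Period 3:
Births: 597 * 0.265 = 158
20–39: 2325 * 0.959 = 2230
40–59: 597 * 0.982 = 586
60–79: 8617 * 0.921 = 7936
Giving 158 / 2230 / 586 / 7936.
Period 4:
Births: 2230 * 0.265 = 591
20–39: 158 * 0.959 = 152
40–59: 2230 * 0.982 = 2190
60–79: 586 * 0.921 = 540
Giving 591 / 152 / 2190 / 540.

2190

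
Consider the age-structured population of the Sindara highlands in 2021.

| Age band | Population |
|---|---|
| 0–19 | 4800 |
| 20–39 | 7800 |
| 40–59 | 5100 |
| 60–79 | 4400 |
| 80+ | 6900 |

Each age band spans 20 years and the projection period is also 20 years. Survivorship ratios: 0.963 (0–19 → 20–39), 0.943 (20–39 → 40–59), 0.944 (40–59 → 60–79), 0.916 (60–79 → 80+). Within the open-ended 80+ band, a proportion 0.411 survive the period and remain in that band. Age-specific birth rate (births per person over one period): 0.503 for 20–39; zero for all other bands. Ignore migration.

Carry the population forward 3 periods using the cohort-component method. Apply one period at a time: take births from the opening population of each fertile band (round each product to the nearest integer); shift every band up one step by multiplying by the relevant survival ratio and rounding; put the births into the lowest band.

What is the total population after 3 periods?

[period 1]
Births: 7800 × 0.503 = 3923
20–39: 4800 × 0.963 = 4622
40–59: 7800 × 0.943 = 7355
60–79: 5100 × 0.944 = 4814
80+: 4400 × 0.916 + 6900 × 0.411 = 4030 + 2836 = 6866
Giving 3923 / 4622 / 7355 / 4814 / 6866.
[period 2]
Births: 4622 × 0.503 = 2325
20–39: 3923 × 0.963 = 3778
40–59: 4622 × 0.943 = 4359
60–79: 7355 × 0.944 = 6943
80+: 4814 × 0.916 + 6866 × 0.411 = 4410 + 2822 = 7232
Giving 2325 / 3778 / 4359 / 6943 / 7232.
[period 3]
Births: 3778 × 0.503 = 1900
20–39: 2325 × 0.963 = 2239
40–59: 3778 × 0.943 = 3563
60–79: 4359 × 0.944 = 4115
80+: 6943 × 0.916 + 7232 × 0.411 = 6360 + 2972 = 9332
Giving 1900 / 2239 / 3563 / 4115 / 9332.
Total after period 3: 1900 + 2239 + 3563 + 4115 + 9332 = 21149

21149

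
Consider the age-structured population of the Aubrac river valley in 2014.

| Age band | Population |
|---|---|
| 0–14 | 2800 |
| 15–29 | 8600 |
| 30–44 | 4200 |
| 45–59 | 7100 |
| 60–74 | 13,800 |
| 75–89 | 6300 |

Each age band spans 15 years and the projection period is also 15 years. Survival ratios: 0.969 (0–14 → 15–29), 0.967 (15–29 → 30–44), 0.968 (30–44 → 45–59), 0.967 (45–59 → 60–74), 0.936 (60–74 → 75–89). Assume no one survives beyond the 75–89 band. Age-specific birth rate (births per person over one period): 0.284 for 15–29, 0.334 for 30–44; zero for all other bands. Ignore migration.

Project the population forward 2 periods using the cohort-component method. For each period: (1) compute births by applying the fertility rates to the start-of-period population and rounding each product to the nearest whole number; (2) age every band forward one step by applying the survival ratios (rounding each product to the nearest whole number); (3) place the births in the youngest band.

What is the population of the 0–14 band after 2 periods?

3548

After projecting period 1:
Births: 8600 × 0.284 = 2442 ; 4200 × 0.334 = 1403 → 3845
15–29: 2800 × 0.969 = 2713
30–44: 8600 × 0.967 = 8316
45–59: 4200 × 0.968 = 4066
60–74: 7100 × 0.967 = 6866
75–89: 13800 × 0.936 = 12917
Giving 3845 / 2713 / 8316 / 4066 / 6866 / 12917.
After projecting period 2:
Births: 2713 × 0.284 = 770 ; 8316 × 0.334 = 2778 → 3548
15–29: 3845 × 0.969 = 3726
30–44: 2713 × 0.967 = 2623
45–59: 8316 × 0.968 = 8050
60–74: 4066 × 0.967 = 3932
75–89: 6866 × 0.936 = 6427
Giving 3548 / 3726 / 2623 / 8050 / 3932 / 6427.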